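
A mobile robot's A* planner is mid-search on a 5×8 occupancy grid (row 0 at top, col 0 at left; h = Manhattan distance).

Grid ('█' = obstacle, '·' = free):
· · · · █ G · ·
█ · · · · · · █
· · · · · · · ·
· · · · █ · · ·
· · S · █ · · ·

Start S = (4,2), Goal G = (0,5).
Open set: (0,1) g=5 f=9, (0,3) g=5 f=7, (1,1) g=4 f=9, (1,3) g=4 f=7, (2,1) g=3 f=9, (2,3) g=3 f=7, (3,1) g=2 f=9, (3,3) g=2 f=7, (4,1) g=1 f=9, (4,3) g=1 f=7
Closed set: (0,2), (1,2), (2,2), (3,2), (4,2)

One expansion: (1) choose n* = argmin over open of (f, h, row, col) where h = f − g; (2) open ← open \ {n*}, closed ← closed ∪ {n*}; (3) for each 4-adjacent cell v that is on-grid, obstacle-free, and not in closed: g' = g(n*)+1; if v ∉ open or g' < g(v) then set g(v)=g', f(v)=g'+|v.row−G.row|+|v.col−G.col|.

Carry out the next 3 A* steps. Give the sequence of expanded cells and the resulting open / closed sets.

order=[(0,3) → (1,3) → (1,4)]; open=[(0,1) g=5 f=9, (1,1) g=4 f=9, (1,5) g=6 f=7, (2,1) g=3 f=9, (2,3) g=3 f=7, (2,4) g=6 f=9, (3,1) g=2 f=9, (3,3) g=2 f=7, (4,1) g=1 f=9, (4,3) g=1 f=7]; closed=[(0,2), (0,3), (1,2), (1,3), (1,4), (2,2), (3,2), (4,2)]

step 1: expand (0,3) (f=7, h=2) → closed; open now [(0,1) g=5 f=9, (1,1) g=4 f=9, (1,3) g=4 f=7, (2,1) g=3 f=9, (2,3) g=3 f=7, (3,1) g=2 f=9, (3,3) g=2 f=7, (4,1) g=1 f=9, (4,3) g=1 f=7]
step 2: expand (1,3) (f=7, h=3) → closed; open now [(0,1) g=5 f=9, (1,1) g=4 f=9, (1,4) g=5 f=7, (2,1) g=3 f=9, (2,3) g=3 f=7, (3,1) g=2 f=9, (3,3) g=2 f=7, (4,1) g=1 f=9, (4,3) g=1 f=7]
step 3: expand (1,4) (f=7, h=2) → closed; open now [(0,1) g=5 f=9, (1,1) g=4 f=9, (1,5) g=6 f=7, (2,1) g=3 f=9, (2,3) g=3 f=7, (2,4) g=6 f=9, (3,1) g=2 f=9, (3,3) g=2 f=7, (4,1) g=1 f=9, (4,3) g=1 f=7]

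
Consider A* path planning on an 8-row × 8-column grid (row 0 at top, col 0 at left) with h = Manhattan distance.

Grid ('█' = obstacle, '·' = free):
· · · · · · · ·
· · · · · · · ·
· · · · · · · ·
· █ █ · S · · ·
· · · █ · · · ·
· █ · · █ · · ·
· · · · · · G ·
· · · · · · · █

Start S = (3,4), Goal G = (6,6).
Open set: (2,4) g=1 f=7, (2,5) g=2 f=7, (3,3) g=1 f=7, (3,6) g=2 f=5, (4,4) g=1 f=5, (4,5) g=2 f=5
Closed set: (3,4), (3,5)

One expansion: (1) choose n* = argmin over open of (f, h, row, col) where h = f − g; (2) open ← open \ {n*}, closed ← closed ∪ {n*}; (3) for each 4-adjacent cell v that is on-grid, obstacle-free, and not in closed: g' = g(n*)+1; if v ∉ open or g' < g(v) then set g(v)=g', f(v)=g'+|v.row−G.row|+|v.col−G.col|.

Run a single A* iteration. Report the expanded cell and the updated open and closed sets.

step 1: expand (3,6) (f=5, h=3) → closed; open now [(2,4) g=1 f=7, (2,5) g=2 f=7, (2,6) g=3 f=7, (3,3) g=1 f=7, (3,7) g=3 f=7, (4,4) g=1 f=5, (4,5) g=2 f=5, (4,6) g=3 f=5]

expanded=(3,6); open=[(2,4) g=1 f=7, (2,5) g=2 f=7, (2,6) g=3 f=7, (3,3) g=1 f=7, (3,7) g=3 f=7, (4,4) g=1 f=5, (4,5) g=2 f=5, (4,6) g=3 f=5]; closed=[(3,4), (3,5), (3,6)]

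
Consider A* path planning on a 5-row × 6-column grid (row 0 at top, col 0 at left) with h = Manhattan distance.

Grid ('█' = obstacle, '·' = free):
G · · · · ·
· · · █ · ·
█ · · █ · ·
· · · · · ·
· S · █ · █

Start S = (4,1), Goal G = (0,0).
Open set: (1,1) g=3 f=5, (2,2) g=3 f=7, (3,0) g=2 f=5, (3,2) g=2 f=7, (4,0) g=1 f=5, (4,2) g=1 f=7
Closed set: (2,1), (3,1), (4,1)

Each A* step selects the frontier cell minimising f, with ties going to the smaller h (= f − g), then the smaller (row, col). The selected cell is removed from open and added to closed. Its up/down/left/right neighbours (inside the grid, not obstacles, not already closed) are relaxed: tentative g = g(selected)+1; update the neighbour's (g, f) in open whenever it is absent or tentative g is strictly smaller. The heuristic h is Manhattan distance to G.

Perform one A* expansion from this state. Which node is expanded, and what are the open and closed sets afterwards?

step 1: expand (1,1) (f=5, h=2) → closed; open now [(0,1) g=4 f=5, (1,0) g=4 f=5, (1,2) g=4 f=7, (2,2) g=3 f=7, (3,0) g=2 f=5, (3,2) g=2 f=7, (4,0) g=1 f=5, (4,2) g=1 f=7]

expanded=(1,1); open=[(0,1) g=4 f=5, (1,0) g=4 f=5, (1,2) g=4 f=7, (2,2) g=3 f=7, (3,0) g=2 f=5, (3,2) g=2 f=7, (4,0) g=1 f=5, (4,2) g=1 f=7]; closed=[(1,1), (2,1), (3,1), (4,1)]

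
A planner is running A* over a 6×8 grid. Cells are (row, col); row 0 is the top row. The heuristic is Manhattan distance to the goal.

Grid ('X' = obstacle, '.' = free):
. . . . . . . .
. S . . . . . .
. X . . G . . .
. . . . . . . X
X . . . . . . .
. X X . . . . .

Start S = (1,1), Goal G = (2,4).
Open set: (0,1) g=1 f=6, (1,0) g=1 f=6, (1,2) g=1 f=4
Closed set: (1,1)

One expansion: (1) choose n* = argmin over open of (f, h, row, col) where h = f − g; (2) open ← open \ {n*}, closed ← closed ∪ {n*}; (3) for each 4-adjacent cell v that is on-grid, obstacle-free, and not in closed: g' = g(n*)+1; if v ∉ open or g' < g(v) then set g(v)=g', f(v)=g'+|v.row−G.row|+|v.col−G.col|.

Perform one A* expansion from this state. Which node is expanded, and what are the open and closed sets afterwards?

step 1: expand (1,2) (f=4, h=3) → closed; open now [(0,1) g=1 f=6, (0,2) g=2 f=6, (1,0) g=1 f=6, (1,3) g=2 f=4, (2,2) g=2 f=4]

expanded=(1,2); open=[(0,1) g=1 f=6, (0,2) g=2 f=6, (1,0) g=1 f=6, (1,3) g=2 f=4, (2,2) g=2 f=4]; closed=[(1,1), (1,2)]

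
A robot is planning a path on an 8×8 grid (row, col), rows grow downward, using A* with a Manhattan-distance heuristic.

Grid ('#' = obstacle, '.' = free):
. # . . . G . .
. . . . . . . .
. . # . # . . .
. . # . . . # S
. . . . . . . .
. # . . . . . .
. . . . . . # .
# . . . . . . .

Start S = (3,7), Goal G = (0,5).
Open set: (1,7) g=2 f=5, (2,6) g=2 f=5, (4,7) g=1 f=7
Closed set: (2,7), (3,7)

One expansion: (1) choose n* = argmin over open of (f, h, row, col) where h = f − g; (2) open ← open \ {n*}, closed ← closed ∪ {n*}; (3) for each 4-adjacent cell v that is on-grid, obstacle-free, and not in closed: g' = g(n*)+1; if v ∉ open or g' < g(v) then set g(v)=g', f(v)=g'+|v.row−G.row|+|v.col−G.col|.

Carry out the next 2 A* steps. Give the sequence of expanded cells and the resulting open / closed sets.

order=[(1,7) → (0,7)]; open=[(0,6) g=4 f=5, (1,6) g=3 f=5, (2,6) g=2 f=5, (4,7) g=1 f=7]; closed=[(0,7), (1,7), (2,7), (3,7)]

step 1: expand (1,7) (f=5, h=3) → closed; open now [(0,7) g=3 f=5, (1,6) g=3 f=5, (2,6) g=2 f=5, (4,7) g=1 f=7]
step 2: expand (0,7) (f=5, h=2) → closed; open now [(0,6) g=4 f=5, (1,6) g=3 f=5, (2,6) g=2 f=5, (4,7) g=1 f=7]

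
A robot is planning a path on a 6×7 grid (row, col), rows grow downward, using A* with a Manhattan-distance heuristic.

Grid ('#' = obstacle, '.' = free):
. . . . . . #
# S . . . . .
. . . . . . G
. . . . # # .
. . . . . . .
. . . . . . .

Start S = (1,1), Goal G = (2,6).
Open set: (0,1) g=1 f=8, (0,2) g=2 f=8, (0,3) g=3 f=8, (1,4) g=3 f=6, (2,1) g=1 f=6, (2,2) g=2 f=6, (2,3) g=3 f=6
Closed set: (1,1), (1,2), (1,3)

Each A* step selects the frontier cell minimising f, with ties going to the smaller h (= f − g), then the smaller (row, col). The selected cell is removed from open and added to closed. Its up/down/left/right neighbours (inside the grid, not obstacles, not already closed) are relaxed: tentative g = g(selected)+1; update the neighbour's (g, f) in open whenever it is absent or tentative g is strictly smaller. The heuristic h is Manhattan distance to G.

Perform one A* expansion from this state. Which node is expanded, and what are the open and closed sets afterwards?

step 1: expand (1,4) (f=6, h=3) → closed; open now [(0,1) g=1 f=8, (0,2) g=2 f=8, (0,3) g=3 f=8, (0,4) g=4 f=8, (1,5) g=4 f=6, (2,1) g=1 f=6, (2,2) g=2 f=6, (2,3) g=3 f=6, (2,4) g=4 f=6]

expanded=(1,4); open=[(0,1) g=1 f=8, (0,2) g=2 f=8, (0,3) g=3 f=8, (0,4) g=4 f=8, (1,5) g=4 f=6, (2,1) g=1 f=6, (2,2) g=2 f=6, (2,3) g=3 f=6, (2,4) g=4 f=6]; closed=[(1,1), (1,2), (1,3), (1,4)]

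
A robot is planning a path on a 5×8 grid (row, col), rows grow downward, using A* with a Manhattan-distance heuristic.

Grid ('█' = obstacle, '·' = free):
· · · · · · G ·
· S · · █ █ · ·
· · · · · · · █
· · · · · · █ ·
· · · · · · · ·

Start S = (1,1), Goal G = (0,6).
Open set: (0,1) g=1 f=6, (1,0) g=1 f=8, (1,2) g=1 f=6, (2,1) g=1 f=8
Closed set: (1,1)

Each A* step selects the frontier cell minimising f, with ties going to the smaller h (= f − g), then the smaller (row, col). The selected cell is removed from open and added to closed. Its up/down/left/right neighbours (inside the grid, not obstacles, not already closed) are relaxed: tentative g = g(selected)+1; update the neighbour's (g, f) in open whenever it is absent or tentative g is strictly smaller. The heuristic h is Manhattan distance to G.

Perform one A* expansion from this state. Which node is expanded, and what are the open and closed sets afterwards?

expanded=(0,1); open=[(0,0) g=2 f=8, (0,2) g=2 f=6, (1,0) g=1 f=8, (1,2) g=1 f=6, (2,1) g=1 f=8]; closed=[(0,1), (1,1)]

step 1: expand (0,1) (f=6, h=5) → closed; open now [(0,0) g=2 f=8, (0,2) g=2 f=6, (1,0) g=1 f=8, (1,2) g=1 f=6, (2,1) g=1 f=8]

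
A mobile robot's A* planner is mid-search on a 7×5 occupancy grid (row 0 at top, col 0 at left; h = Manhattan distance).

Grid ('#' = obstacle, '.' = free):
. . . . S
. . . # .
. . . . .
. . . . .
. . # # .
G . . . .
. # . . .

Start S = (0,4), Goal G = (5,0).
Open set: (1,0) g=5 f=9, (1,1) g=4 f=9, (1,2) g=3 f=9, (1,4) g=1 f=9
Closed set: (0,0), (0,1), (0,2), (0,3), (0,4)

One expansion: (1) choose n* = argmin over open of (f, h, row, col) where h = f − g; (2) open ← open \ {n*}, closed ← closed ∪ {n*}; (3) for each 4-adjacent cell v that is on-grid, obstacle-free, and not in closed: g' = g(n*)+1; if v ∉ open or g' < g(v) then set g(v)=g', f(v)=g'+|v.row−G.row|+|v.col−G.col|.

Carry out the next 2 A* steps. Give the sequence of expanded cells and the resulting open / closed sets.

order=[(1,0) → (2,0)]; open=[(1,1) g=4 f=9, (1,2) g=3 f=9, (1,4) g=1 f=9, (2,1) g=7 f=11, (3,0) g=7 f=9]; closed=[(0,0), (0,1), (0,2), (0,3), (0,4), (1,0), (2,0)]

step 1: expand (1,0) (f=9, h=4) → closed; open now [(1,1) g=4 f=9, (1,2) g=3 f=9, (1,4) g=1 f=9, (2,0) g=6 f=9]
step 2: expand (2,0) (f=9, h=3) → closed; open now [(1,1) g=4 f=9, (1,2) g=3 f=9, (1,4) g=1 f=9, (2,1) g=7 f=11, (3,0) g=7 f=9]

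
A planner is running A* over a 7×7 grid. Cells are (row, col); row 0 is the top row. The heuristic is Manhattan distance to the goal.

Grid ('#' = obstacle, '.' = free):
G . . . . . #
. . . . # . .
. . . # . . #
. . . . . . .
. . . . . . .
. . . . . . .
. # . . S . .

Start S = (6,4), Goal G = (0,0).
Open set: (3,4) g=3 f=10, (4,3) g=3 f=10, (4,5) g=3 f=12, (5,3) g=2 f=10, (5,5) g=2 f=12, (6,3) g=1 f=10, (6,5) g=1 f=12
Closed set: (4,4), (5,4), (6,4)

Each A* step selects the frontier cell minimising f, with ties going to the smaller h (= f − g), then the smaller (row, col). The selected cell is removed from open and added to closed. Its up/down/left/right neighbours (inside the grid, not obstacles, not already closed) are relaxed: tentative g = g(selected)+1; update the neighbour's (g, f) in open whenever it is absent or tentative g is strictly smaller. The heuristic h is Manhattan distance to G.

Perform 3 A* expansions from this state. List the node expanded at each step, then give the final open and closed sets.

step 1: expand (3,4) (f=10, h=7) → closed; open now [(2,4) g=4 f=10, (3,3) g=4 f=10, (3,5) g=4 f=12, (4,3) g=3 f=10, (4,5) g=3 f=12, (5,3) g=2 f=10, (5,5) g=2 f=12, (6,3) g=1 f=10, (6,5) g=1 f=12]
step 2: expand (2,4) (f=10, h=6) → closed; open now [(2,5) g=5 f=12, (3,3) g=4 f=10, (3,5) g=4 f=12, (4,3) g=3 f=10, (4,5) g=3 f=12, (5,3) g=2 f=10, (5,5) g=2 f=12, (6,3) g=1 f=10, (6,5) g=1 f=12]
step 3: expand (3,3) (f=10, h=6) → closed; open now [(2,5) g=5 f=12, (3,2) g=5 f=10, (3,5) g=4 f=12, (4,3) g=3 f=10, (4,5) g=3 f=12, (5,3) g=2 f=10, (5,5) g=2 f=12, (6,3) g=1 f=10, (6,5) g=1 f=12]

order=[(3,4) → (2,4) → (3,3)]; open=[(2,5) g=5 f=12, (3,2) g=5 f=10, (3,5) g=4 f=12, (4,3) g=3 f=10, (4,5) g=3 f=12, (5,3) g=2 f=10, (5,5) g=2 f=12, (6,3) g=1 f=10, (6,5) g=1 f=12]; closed=[(2,4), (3,3), (3,4), (4,4), (5,4), (6,4)]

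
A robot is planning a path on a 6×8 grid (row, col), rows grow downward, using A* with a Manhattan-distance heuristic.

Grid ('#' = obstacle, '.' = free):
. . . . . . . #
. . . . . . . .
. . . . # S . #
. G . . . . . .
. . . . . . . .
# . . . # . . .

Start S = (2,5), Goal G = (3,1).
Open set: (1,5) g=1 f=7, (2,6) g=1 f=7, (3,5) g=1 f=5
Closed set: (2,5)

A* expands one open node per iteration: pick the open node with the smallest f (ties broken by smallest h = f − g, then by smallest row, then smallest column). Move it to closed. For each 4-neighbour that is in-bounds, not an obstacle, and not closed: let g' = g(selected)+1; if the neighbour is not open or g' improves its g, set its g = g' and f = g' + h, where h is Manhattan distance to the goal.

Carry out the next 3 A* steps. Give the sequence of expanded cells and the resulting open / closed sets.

order=[(3,5) → (3,4) → (3,3)]; open=[(1,5) g=1 f=7, (2,3) g=4 f=7, (2,6) g=1 f=7, (3,2) g=4 f=5, (3,6) g=2 f=7, (4,3) g=4 f=7, (4,4) g=3 f=7, (4,5) g=2 f=7]; closed=[(2,5), (3,3), (3,4), (3,5)]

step 1: expand (3,5) (f=5, h=4) → closed; open now [(1,5) g=1 f=7, (2,6) g=1 f=7, (3,4) g=2 f=5, (3,6) g=2 f=7, (4,5) g=2 f=7]
step 2: expand (3,4) (f=5, h=3) → closed; open now [(1,5) g=1 f=7, (2,6) g=1 f=7, (3,3) g=3 f=5, (3,6) g=2 f=7, (4,4) g=3 f=7, (4,5) g=2 f=7]
step 3: expand (3,3) (f=5, h=2) → closed; open now [(1,5) g=1 f=7, (2,3) g=4 f=7, (2,6) g=1 f=7, (3,2) g=4 f=5, (3,6) g=2 f=7, (4,3) g=4 f=7, (4,4) g=3 f=7, (4,5) g=2 f=7]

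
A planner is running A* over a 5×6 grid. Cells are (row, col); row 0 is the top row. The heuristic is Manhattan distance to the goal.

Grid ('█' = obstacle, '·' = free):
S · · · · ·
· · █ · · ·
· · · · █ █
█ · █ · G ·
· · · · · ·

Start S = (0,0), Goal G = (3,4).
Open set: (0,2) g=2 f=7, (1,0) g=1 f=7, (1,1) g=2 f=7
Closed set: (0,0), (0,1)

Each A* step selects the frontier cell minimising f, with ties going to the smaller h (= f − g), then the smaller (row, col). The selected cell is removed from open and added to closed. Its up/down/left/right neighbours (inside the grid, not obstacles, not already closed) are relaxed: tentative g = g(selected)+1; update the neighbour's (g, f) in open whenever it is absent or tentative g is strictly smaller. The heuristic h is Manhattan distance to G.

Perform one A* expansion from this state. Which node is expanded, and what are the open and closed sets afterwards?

expanded=(0,2); open=[(0,3) g=3 f=7, (1,0) g=1 f=7, (1,1) g=2 f=7]; closed=[(0,0), (0,1), (0,2)]

step 1: expand (0,2) (f=7, h=5) → closed; open now [(0,3) g=3 f=7, (1,0) g=1 f=7, (1,1) g=2 f=7]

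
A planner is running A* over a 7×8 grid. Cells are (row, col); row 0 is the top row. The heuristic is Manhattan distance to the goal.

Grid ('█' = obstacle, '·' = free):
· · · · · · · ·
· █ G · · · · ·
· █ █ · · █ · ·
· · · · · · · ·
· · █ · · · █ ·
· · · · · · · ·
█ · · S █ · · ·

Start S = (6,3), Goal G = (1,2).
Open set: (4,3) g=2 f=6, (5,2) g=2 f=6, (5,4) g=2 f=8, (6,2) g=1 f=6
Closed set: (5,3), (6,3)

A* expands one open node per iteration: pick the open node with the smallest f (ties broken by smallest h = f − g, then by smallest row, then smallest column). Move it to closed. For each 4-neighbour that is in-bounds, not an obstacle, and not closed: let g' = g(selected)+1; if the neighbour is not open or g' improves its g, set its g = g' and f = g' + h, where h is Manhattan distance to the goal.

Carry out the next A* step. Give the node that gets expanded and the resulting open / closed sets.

expanded=(4,3); open=[(3,3) g=3 f=6, (4,4) g=3 f=8, (5,2) g=2 f=6, (5,4) g=2 f=8, (6,2) g=1 f=6]; closed=[(4,3), (5,3), (6,3)]

step 1: expand (4,3) (f=6, h=4) → closed; open now [(3,3) g=3 f=6, (4,4) g=3 f=8, (5,2) g=2 f=6, (5,4) g=2 f=8, (6,2) g=1 f=6]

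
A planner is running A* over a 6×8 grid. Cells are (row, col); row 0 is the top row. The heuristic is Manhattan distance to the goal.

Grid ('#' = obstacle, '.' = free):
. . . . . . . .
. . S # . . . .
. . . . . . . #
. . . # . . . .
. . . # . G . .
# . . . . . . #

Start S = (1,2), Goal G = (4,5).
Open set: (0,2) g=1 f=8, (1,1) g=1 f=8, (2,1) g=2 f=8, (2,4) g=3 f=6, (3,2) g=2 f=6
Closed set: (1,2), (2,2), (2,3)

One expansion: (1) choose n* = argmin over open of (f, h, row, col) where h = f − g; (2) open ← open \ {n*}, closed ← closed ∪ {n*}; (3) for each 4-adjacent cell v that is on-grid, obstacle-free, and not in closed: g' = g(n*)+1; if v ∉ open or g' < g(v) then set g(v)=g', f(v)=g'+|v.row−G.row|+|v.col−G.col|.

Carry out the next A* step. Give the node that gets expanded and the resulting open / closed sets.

expanded=(2,4); open=[(0,2) g=1 f=8, (1,1) g=1 f=8, (1,4) g=4 f=8, (2,1) g=2 f=8, (2,5) g=4 f=6, (3,2) g=2 f=6, (3,4) g=4 f=6]; closed=[(1,2), (2,2), (2,3), (2,4)]

step 1: expand (2,4) (f=6, h=3) → closed; open now [(0,2) g=1 f=8, (1,1) g=1 f=8, (1,4) g=4 f=8, (2,1) g=2 f=8, (2,5) g=4 f=6, (3,2) g=2 f=6, (3,4) g=4 f=6]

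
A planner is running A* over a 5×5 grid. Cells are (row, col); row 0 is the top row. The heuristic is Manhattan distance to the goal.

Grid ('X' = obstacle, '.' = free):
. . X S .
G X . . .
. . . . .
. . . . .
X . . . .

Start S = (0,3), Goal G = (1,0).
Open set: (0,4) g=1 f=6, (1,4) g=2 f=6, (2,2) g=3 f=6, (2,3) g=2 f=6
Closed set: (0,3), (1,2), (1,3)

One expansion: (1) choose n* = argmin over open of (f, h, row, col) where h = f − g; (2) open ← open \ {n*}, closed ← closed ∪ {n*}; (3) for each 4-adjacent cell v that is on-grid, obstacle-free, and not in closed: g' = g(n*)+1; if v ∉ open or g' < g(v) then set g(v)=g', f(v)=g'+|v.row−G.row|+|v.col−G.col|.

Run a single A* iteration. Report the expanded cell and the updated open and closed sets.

expanded=(2,2); open=[(0,4) g=1 f=6, (1,4) g=2 f=6, (2,1) g=4 f=6, (2,3) g=2 f=6, (3,2) g=4 f=8]; closed=[(0,3), (1,2), (1,3), (2,2)]

step 1: expand (2,2) (f=6, h=3) → closed; open now [(0,4) g=1 f=6, (1,4) g=2 f=6, (2,1) g=4 f=6, (2,3) g=2 f=6, (3,2) g=4 f=8]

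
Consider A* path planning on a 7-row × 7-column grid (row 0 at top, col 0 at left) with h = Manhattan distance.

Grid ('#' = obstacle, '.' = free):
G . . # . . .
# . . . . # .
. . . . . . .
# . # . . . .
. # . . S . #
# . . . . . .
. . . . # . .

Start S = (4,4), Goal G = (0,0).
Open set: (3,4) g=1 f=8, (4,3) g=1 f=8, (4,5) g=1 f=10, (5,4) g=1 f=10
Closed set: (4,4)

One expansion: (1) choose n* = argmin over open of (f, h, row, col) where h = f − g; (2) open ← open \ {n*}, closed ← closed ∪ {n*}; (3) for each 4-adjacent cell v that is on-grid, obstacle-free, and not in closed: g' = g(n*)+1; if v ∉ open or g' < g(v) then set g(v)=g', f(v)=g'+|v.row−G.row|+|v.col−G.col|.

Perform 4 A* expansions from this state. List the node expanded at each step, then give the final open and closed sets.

step 1: expand (3,4) (f=8, h=7) → closed; open now [(2,4) g=2 f=8, (3,3) g=2 f=8, (3,5) g=2 f=10, (4,3) g=1 f=8, (4,5) g=1 f=10, (5,4) g=1 f=10]
step 2: expand (2,4) (f=8, h=6) → closed; open now [(1,4) g=3 f=8, (2,3) g=3 f=8, (2,5) g=3 f=10, (3,3) g=2 f=8, (3,5) g=2 f=10, (4,3) g=1 f=8, (4,5) g=1 f=10, (5,4) g=1 f=10]
step 3: expand (1,4) (f=8, h=5) → closed; open now [(0,4) g=4 f=8, (1,3) g=4 f=8, (2,3) g=3 f=8, (2,5) g=3 f=10, (3,3) g=2 f=8, (3,5) g=2 f=10, (4,3) g=1 f=8, (4,5) g=1 f=10, (5,4) g=1 f=10]
step 4: expand (0,4) (f=8, h=4) → closed; open now [(0,5) g=5 f=10, (1,3) g=4 f=8, (2,3) g=3 f=8, (2,5) g=3 f=10, (3,3) g=2 f=8, (3,5) g=2 f=10, (4,3) g=1 f=8, (4,5) g=1 f=10, (5,4) g=1 f=10]

order=[(3,4) → (2,4) → (1,4) → (0,4)]; open=[(0,5) g=5 f=10, (1,3) g=4 f=8, (2,3) g=3 f=8, (2,5) g=3 f=10, (3,3) g=2 f=8, (3,5) g=2 f=10, (4,3) g=1 f=8, (4,5) g=1 f=10, (5,4) g=1 f=10]; closed=[(0,4), (1,4), (2,4), (3,4), (4,4)]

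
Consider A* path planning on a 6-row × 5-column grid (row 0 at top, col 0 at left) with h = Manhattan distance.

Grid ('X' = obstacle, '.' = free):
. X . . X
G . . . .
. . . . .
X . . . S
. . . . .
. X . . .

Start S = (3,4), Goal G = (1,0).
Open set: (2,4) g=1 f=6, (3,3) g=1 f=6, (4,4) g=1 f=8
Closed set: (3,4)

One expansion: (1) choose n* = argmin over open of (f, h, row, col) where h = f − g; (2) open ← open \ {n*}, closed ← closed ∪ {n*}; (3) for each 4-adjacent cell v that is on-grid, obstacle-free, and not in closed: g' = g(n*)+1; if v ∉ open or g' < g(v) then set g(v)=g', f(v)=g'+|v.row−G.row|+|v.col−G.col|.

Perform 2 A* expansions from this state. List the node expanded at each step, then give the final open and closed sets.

step 1: expand (2,4) (f=6, h=5) → closed; open now [(1,4) g=2 f=6, (2,3) g=2 f=6, (3,3) g=1 f=6, (4,4) g=1 f=8]
step 2: expand (1,4) (f=6, h=4) → closed; open now [(1,3) g=3 f=6, (2,3) g=2 f=6, (3,3) g=1 f=6, (4,4) g=1 f=8]

order=[(2,4) → (1,4)]; open=[(1,3) g=3 f=6, (2,3) g=2 f=6, (3,3) g=1 f=6, (4,4) g=1 f=8]; closed=[(1,4), (2,4), (3,4)]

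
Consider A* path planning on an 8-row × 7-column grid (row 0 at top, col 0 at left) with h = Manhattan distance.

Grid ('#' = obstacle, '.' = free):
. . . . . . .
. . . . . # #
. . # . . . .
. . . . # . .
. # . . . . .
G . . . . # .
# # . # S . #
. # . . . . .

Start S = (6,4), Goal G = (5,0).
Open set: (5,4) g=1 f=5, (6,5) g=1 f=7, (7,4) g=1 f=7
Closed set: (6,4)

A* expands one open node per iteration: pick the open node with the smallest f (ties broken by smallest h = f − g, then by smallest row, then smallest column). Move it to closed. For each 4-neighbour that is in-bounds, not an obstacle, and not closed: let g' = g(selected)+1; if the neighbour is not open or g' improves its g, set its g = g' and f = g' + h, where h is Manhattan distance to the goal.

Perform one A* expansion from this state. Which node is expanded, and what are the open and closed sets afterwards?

step 1: expand (5,4) (f=5, h=4) → closed; open now [(4,4) g=2 f=7, (5,3) g=2 f=5, (6,5) g=1 f=7, (7,4) g=1 f=7]

expanded=(5,4); open=[(4,4) g=2 f=7, (5,3) g=2 f=5, (6,5) g=1 f=7, (7,4) g=1 f=7]; closed=[(5,4), (6,4)]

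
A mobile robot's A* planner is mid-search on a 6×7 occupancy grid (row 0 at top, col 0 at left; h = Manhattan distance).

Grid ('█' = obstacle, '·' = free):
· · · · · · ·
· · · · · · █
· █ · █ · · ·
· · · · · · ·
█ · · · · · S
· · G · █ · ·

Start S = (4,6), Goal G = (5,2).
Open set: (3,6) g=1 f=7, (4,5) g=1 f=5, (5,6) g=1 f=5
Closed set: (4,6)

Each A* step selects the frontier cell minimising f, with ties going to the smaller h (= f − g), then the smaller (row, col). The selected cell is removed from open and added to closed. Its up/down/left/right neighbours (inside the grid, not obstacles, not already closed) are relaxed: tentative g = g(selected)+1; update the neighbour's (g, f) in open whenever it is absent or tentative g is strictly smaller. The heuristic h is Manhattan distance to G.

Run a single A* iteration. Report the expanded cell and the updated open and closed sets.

step 1: expand (4,5) (f=5, h=4) → closed; open now [(3,5) g=2 f=7, (3,6) g=1 f=7, (4,4) g=2 f=5, (5,5) g=2 f=5, (5,6) g=1 f=5]

expanded=(4,5); open=[(3,5) g=2 f=7, (3,6) g=1 f=7, (4,4) g=2 f=5, (5,5) g=2 f=5, (5,6) g=1 f=5]; closed=[(4,5), (4,6)]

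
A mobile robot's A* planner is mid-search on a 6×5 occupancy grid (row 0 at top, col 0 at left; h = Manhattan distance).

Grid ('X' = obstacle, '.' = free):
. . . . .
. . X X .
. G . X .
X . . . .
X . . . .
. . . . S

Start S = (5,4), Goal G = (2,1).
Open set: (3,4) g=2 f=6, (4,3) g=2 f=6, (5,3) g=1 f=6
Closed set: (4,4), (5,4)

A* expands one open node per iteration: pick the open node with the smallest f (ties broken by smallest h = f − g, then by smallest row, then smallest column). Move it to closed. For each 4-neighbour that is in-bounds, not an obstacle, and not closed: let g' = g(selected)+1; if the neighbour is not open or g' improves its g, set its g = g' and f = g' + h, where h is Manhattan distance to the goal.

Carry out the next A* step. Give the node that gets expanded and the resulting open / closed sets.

expanded=(3,4); open=[(2,4) g=3 f=6, (3,3) g=3 f=6, (4,3) g=2 f=6, (5,3) g=1 f=6]; closed=[(3,4), (4,4), (5,4)]

step 1: expand (3,4) (f=6, h=4) → closed; open now [(2,4) g=3 f=6, (3,3) g=3 f=6, (4,3) g=2 f=6, (5,3) g=1 f=6]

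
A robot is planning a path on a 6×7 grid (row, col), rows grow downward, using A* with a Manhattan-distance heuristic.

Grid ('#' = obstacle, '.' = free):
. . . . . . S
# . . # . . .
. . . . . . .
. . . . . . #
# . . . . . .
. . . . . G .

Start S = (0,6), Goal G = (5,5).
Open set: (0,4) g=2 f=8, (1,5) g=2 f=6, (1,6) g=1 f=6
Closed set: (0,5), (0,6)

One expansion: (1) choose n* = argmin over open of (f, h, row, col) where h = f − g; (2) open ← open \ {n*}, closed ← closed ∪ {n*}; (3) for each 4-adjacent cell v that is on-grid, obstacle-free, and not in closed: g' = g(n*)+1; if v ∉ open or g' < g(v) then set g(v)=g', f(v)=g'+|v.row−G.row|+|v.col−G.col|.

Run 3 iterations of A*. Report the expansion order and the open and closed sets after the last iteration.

step 1: expand (1,5) (f=6, h=4) → closed; open now [(0,4) g=2 f=8, (1,4) g=3 f=8, (1,6) g=1 f=6, (2,5) g=3 f=6]
step 2: expand (2,5) (f=6, h=3) → closed; open now [(0,4) g=2 f=8, (1,4) g=3 f=8, (1,6) g=1 f=6, (2,4) g=4 f=8, (2,6) g=4 f=8, (3,5) g=4 f=6]
step 3: expand (3,5) (f=6, h=2) → closed; open now [(0,4) g=2 f=8, (1,4) g=3 f=8, (1,6) g=1 f=6, (2,4) g=4 f=8, (2,6) g=4 f=8, (3,4) g=5 f=8, (4,5) g=5 f=6]

order=[(1,5) → (2,5) → (3,5)]; open=[(0,4) g=2 f=8, (1,4) g=3 f=8, (1,6) g=1 f=6, (2,4) g=4 f=8, (2,6) g=4 f=8, (3,4) g=5 f=8, (4,5) g=5 f=6]; closed=[(0,5), (0,6), (1,5), (2,5), (3,5)]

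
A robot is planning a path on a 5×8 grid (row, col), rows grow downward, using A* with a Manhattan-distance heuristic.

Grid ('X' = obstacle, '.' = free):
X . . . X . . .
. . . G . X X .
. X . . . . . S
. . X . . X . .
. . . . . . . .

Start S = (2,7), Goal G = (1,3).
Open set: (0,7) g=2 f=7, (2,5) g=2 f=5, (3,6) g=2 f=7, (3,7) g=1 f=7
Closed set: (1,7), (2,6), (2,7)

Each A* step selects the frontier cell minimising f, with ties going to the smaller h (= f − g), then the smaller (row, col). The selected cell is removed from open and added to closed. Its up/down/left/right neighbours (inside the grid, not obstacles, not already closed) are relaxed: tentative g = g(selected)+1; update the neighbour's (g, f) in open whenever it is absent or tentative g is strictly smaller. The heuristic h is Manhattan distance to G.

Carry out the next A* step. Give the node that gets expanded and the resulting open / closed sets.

step 1: expand (2,5) (f=5, h=3) → closed; open now [(0,7) g=2 f=7, (2,4) g=3 f=5, (3,6) g=2 f=7, (3,7) g=1 f=7]

expanded=(2,5); open=[(0,7) g=2 f=7, (2,4) g=3 f=5, (3,6) g=2 f=7, (3,7) g=1 f=7]; closed=[(1,7), (2,5), (2,6), (2,7)]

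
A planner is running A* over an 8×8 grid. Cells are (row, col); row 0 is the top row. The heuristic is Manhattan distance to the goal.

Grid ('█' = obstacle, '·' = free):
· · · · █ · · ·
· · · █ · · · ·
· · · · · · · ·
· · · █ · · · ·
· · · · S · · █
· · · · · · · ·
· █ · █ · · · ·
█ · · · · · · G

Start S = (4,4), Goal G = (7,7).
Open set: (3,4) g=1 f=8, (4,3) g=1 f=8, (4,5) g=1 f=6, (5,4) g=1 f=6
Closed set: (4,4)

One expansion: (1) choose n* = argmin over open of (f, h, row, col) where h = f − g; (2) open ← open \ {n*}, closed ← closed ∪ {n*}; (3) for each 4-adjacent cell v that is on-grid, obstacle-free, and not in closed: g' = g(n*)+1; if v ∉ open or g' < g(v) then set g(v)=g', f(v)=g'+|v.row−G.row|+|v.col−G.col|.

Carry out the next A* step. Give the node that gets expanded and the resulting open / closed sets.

step 1: expand (4,5) (f=6, h=5) → closed; open now [(3,4) g=1 f=8, (3,5) g=2 f=8, (4,3) g=1 f=8, (4,6) g=2 f=6, (5,4) g=1 f=6, (5,5) g=2 f=6]

expanded=(4,5); open=[(3,4) g=1 f=8, (3,5) g=2 f=8, (4,3) g=1 f=8, (4,6) g=2 f=6, (5,4) g=1 f=6, (5,5) g=2 f=6]; closed=[(4,4), (4,5)]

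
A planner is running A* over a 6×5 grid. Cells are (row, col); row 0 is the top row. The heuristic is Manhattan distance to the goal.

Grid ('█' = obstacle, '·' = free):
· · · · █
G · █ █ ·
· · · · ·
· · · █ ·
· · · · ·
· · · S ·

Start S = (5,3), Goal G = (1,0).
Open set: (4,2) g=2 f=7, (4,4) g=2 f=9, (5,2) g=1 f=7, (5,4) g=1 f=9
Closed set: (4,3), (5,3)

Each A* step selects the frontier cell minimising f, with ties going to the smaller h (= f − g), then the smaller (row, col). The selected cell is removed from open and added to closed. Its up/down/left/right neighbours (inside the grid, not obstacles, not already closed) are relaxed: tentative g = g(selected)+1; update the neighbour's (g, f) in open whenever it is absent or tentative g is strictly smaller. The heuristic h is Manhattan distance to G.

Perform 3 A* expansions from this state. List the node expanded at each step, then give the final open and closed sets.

step 1: expand (4,2) (f=7, h=5) → closed; open now [(3,2) g=3 f=7, (4,1) g=3 f=7, (4,4) g=2 f=9, (5,2) g=1 f=7, (5,4) g=1 f=9]
step 2: expand (3,2) (f=7, h=4) → closed; open now [(2,2) g=4 f=7, (3,1) g=4 f=7, (4,1) g=3 f=7, (4,4) g=2 f=9, (5,2) g=1 f=7, (5,4) g=1 f=9]
step 3: expand (2,2) (f=7, h=3) → closed; open now [(2,1) g=5 f=7, (2,3) g=5 f=9, (3,1) g=4 f=7, (4,1) g=3 f=7, (4,4) g=2 f=9, (5,2) g=1 f=7, (5,4) g=1 f=9]

order=[(4,2) → (3,2) → (2,2)]; open=[(2,1) g=5 f=7, (2,3) g=5 f=9, (3,1) g=4 f=7, (4,1) g=3 f=7, (4,4) g=2 f=9, (5,2) g=1 f=7, (5,4) g=1 f=9]; closed=[(2,2), (3,2), (4,2), (4,3), (5,3)]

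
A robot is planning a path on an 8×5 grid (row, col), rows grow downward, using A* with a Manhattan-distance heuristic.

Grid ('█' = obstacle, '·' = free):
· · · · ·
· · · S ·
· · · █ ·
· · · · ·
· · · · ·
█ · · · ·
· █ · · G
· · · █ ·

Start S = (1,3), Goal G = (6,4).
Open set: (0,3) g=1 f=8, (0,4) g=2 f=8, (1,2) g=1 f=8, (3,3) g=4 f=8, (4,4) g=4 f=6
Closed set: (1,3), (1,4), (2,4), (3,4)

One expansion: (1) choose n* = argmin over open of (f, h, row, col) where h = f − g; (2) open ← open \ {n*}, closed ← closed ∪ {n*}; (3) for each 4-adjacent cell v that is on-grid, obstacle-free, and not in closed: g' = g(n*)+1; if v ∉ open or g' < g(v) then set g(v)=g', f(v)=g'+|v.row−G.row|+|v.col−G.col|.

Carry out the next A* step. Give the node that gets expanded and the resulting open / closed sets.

expanded=(4,4); open=[(0,3) g=1 f=8, (0,4) g=2 f=8, (1,2) g=1 f=8, (3,3) g=4 f=8, (4,3) g=5 f=8, (5,4) g=5 f=6]; closed=[(1,3), (1,4), (2,4), (3,4), (4,4)]

step 1: expand (4,4) (f=6, h=2) → closed; open now [(0,3) g=1 f=8, (0,4) g=2 f=8, (1,2) g=1 f=8, (3,3) g=4 f=8, (4,3) g=5 f=8, (5,4) g=5 f=6]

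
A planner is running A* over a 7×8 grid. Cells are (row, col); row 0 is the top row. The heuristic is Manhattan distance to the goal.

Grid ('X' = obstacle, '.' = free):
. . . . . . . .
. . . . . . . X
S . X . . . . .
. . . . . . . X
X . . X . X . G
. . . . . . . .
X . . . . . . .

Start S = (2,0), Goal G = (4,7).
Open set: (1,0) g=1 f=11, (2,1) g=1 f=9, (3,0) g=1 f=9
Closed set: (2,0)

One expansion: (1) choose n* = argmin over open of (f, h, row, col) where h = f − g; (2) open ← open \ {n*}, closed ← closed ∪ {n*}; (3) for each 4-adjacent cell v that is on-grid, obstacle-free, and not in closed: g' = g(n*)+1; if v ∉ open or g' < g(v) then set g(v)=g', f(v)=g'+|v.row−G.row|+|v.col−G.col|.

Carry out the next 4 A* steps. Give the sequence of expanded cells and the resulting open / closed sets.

order=[(2,1) → (3,1) → (3,2) → (3,3)]; open=[(1,0) g=1 f=11, (1,1) g=2 f=11, (2,3) g=5 f=11, (3,0) g=1 f=9, (3,4) g=5 f=9, (4,1) g=3 f=9, (4,2) g=4 f=9]; closed=[(2,0), (2,1), (3,1), (3,2), (3,3)]

step 1: expand (2,1) (f=9, h=8) → closed; open now [(1,0) g=1 f=11, (1,1) g=2 f=11, (3,0) g=1 f=9, (3,1) g=2 f=9]
step 2: expand (3,1) (f=9, h=7) → closed; open now [(1,0) g=1 f=11, (1,1) g=2 f=11, (3,0) g=1 f=9, (3,2) g=3 f=9, (4,1) g=3 f=9]
step 3: expand (3,2) (f=9, h=6) → closed; open now [(1,0) g=1 f=11, (1,1) g=2 f=11, (3,0) g=1 f=9, (3,3) g=4 f=9, (4,1) g=3 f=9, (4,2) g=4 f=9]
step 4: expand (3,3) (f=9, h=5) → closed; open now [(1,0) g=1 f=11, (1,1) g=2 f=11, (2,3) g=5 f=11, (3,0) g=1 f=9, (3,4) g=5 f=9, (4,1) g=3 f=9, (4,2) g=4 f=9]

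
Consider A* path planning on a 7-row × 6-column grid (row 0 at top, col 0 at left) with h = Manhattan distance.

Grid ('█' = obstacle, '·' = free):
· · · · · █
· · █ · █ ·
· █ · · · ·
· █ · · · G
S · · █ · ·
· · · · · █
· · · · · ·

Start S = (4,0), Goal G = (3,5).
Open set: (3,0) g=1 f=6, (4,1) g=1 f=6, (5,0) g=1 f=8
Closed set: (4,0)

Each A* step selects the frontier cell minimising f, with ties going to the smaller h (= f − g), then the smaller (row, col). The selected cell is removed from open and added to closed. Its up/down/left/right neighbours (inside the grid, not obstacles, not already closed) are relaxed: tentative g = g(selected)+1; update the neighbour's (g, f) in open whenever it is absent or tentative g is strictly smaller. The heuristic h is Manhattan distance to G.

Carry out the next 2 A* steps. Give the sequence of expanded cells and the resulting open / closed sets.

step 1: expand (3,0) (f=6, h=5) → closed; open now [(2,0) g=2 f=8, (4,1) g=1 f=6, (5,0) g=1 f=8]
step 2: expand (4,1) (f=6, h=5) → closed; open now [(2,0) g=2 f=8, (4,2) g=2 f=6, (5,0) g=1 f=8, (5,1) g=2 f=8]

order=[(3,0) → (4,1)]; open=[(2,0) g=2 f=8, (4,2) g=2 f=6, (5,0) g=1 f=8, (5,1) g=2 f=8]; closed=[(3,0), (4,0), (4,1)]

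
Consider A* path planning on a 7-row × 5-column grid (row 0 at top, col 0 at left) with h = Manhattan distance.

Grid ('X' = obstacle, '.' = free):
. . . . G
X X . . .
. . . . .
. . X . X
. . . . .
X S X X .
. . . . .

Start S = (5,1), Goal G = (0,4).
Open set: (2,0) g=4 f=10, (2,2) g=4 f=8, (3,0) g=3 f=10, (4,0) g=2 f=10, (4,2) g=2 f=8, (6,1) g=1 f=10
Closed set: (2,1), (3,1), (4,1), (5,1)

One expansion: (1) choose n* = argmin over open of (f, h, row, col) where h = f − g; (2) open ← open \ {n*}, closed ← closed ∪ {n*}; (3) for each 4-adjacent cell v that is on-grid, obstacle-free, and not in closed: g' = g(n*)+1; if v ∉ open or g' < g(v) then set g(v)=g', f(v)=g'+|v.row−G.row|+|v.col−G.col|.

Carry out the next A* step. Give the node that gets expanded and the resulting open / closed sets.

step 1: expand (2,2) (f=8, h=4) → closed; open now [(1,2) g=5 f=8, (2,0) g=4 f=10, (2,3) g=5 f=8, (3,0) g=3 f=10, (4,0) g=2 f=10, (4,2) g=2 f=8, (6,1) g=1 f=10]

expanded=(2,2); open=[(1,2) g=5 f=8, (2,0) g=4 f=10, (2,3) g=5 f=8, (3,0) g=3 f=10, (4,0) g=2 f=10, (4,2) g=2 f=8, (6,1) g=1 f=10]; closed=[(2,1), (2,2), (3,1), (4,1), (5,1)]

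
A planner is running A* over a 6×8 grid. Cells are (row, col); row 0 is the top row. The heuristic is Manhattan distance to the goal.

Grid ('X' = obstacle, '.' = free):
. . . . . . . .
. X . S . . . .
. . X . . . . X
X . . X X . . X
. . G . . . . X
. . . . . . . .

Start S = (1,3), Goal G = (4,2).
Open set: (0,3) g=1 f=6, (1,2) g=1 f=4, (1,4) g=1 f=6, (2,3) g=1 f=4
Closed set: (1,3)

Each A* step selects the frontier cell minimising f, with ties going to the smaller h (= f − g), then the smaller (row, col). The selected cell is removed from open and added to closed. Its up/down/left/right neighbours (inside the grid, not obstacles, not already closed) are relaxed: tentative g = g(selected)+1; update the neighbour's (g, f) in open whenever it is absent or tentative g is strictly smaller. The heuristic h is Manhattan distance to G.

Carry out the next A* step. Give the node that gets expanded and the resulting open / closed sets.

step 1: expand (1,2) (f=4, h=3) → closed; open now [(0,2) g=2 f=6, (0,3) g=1 f=6, (1,4) g=1 f=6, (2,3) g=1 f=4]

expanded=(1,2); open=[(0,2) g=2 f=6, (0,3) g=1 f=6, (1,4) g=1 f=6, (2,3) g=1 f=4]; closed=[(1,2), (1,3)]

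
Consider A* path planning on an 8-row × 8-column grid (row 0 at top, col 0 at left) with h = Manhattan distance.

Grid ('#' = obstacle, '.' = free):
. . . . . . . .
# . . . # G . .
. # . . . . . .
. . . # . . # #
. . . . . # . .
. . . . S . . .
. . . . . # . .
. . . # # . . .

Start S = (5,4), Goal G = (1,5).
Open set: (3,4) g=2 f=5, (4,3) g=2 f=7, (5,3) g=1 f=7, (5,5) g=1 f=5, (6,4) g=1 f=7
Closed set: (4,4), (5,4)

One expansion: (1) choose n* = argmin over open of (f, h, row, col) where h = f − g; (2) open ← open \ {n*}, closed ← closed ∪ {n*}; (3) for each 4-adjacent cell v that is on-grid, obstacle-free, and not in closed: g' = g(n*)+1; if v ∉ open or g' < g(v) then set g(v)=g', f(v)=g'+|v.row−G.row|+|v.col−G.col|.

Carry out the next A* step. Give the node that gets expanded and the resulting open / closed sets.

expanded=(3,4); open=[(2,4) g=3 f=5, (3,5) g=3 f=5, (4,3) g=2 f=7, (5,3) g=1 f=7, (5,5) g=1 f=5, (6,4) g=1 f=7]; closed=[(3,4), (4,4), (5,4)]

step 1: expand (3,4) (f=5, h=3) → closed; open now [(2,4) g=3 f=5, (3,5) g=3 f=5, (4,3) g=2 f=7, (5,3) g=1 f=7, (5,5) g=1 f=5, (6,4) g=1 f=7]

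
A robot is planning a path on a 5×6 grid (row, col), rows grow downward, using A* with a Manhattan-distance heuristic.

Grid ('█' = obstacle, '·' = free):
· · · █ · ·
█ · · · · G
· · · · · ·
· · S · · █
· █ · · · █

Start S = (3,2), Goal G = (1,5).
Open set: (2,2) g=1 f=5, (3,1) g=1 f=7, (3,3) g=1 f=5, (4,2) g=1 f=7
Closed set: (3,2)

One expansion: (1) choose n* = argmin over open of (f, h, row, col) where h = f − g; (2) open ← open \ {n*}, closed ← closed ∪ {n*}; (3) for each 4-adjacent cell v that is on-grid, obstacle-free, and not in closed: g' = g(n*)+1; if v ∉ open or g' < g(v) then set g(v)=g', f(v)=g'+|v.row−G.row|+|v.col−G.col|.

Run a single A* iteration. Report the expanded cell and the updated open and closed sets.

expanded=(2,2); open=[(1,2) g=2 f=5, (2,1) g=2 f=7, (2,3) g=2 f=5, (3,1) g=1 f=7, (3,3) g=1 f=5, (4,2) g=1 f=7]; closed=[(2,2), (3,2)]

step 1: expand (2,2) (f=5, h=4) → closed; open now [(1,2) g=2 f=5, (2,1) g=2 f=7, (2,3) g=2 f=5, (3,1) g=1 f=7, (3,3) g=1 f=5, (4,2) g=1 f=7]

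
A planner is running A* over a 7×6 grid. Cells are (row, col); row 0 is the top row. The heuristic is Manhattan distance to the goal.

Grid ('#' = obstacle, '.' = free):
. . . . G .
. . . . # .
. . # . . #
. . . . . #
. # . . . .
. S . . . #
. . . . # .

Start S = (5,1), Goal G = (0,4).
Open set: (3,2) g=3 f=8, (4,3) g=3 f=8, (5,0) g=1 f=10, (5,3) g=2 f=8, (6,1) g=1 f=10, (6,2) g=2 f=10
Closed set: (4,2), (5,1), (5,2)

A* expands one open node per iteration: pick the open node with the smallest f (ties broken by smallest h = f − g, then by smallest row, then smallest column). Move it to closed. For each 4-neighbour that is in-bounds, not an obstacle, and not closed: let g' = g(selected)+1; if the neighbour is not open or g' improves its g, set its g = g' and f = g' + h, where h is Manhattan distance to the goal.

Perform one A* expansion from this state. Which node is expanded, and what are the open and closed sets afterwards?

step 1: expand (3,2) (f=8, h=5) → closed; open now [(3,1) g=4 f=10, (3,3) g=4 f=8, (4,3) g=3 f=8, (5,0) g=1 f=10, (5,3) g=2 f=8, (6,1) g=1 f=10, (6,2) g=2 f=10]

expanded=(3,2); open=[(3,1) g=4 f=10, (3,3) g=4 f=8, (4,3) g=3 f=8, (5,0) g=1 f=10, (5,3) g=2 f=8, (6,1) g=1 f=10, (6,2) g=2 f=10]; closed=[(3,2), (4,2), (5,1), (5,2)]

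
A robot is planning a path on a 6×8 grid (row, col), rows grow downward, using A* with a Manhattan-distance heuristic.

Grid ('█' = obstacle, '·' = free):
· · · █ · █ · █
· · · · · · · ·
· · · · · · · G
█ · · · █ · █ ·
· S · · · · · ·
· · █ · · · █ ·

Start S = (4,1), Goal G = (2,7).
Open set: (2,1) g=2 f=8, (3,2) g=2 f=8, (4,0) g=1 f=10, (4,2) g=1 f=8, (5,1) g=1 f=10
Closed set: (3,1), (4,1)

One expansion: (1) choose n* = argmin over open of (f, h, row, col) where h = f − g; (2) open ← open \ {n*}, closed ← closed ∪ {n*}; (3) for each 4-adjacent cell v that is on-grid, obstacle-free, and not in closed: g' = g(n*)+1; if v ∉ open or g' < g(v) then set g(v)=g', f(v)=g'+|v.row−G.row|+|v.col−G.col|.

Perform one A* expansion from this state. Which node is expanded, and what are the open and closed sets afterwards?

step 1: expand (2,1) (f=8, h=6) → closed; open now [(1,1) g=3 f=10, (2,0) g=3 f=10, (2,2) g=3 f=8, (3,2) g=2 f=8, (4,0) g=1 f=10, (4,2) g=1 f=8, (5,1) g=1 f=10]

expanded=(2,1); open=[(1,1) g=3 f=10, (2,0) g=3 f=10, (2,2) g=3 f=8, (3,2) g=2 f=8, (4,0) g=1 f=10, (4,2) g=1 f=8, (5,1) g=1 f=10]; closed=[(2,1), (3,1), (4,1)]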